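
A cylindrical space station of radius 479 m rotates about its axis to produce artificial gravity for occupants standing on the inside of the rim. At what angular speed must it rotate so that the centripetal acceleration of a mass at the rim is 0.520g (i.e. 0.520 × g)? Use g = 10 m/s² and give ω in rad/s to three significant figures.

0.104 rad/s

Centripetal acceleration a_c = ω²r. Setting ω²r = 0.520g:
ω = √(0.520g / r) = √(0.520 × 10.0 / 479) = √0.01086 = 0.1042 rad/s.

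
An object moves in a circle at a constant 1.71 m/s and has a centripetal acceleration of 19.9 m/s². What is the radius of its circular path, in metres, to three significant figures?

0.147 m

a_c = v²/r ⇒ r = v²/a_c = (1.71)²/19.9 = 2.924/19.9 = 0.1469 m.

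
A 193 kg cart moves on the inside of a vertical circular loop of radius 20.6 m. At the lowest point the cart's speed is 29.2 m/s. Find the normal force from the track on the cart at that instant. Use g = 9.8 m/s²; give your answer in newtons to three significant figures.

9880 N

At the lowest point, N points up (toward the centre) and the weight mg points down (away from the centre), so the net inward force is N − mg = mv²/r.
N = m(v²/r + g) = 193 × ((29.2)²/20.6 + 9.8) = 193 × (41.39 + 9.8) = 193 × 51.19 = 9880 N.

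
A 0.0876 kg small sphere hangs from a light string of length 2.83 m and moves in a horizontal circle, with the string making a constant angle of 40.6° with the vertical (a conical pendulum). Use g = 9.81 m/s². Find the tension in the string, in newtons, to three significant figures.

1.13 N

Vertically the bob has no acceleration, so T cosθ = mg.
T = mg/cosθ = 0.0876 × 9.81 / cos 40.6° = 0.8594/0.7593 = 1.132 N.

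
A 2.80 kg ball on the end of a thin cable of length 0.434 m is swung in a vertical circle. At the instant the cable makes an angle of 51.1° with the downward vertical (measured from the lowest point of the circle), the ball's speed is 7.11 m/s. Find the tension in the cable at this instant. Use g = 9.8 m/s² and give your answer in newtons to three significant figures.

343 N

Take the radial direction toward the centre of the circle as positive. The component of the weight along the string toward the centre is −mg cos φ (φ measured from the bottom), so Newton's second law along the string gives T − mg cos φ = m v²/r.
cos 51.1° = 0.6280, so T = m(v²/r + g cos φ) = 2.80 × ((7.11)²/0.434 + 9.8 × 0.6280) = 2.80 × (116.5 + (6.154)) = 2.80 × 122.6 = 343.4 N.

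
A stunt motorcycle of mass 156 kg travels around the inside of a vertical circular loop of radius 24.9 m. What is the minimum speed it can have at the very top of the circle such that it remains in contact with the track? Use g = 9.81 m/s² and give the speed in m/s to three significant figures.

15.6 m/s

At the highest point the centre is directly below, so both the weight and N act inward: N + mg = mv²/r.
At minimum speed N → 0, so mg = mv_min²/r ⇒ v_min = √(g r) = √(9.81 × 24.9) = 15.63 m/s.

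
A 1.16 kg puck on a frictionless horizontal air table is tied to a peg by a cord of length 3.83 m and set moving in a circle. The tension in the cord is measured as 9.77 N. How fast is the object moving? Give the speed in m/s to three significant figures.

T = m v²/r ⇒ v = √(T r / m) = √(9.77 × 3.83 / 1.16) = √32.26 = 5.680 m/s.

5.68 m/s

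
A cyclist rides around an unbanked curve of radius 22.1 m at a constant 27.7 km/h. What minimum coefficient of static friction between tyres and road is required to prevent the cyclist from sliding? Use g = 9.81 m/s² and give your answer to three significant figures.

0.273

v = 27.7/3.6 = 7.694 m/s.
Friction provides the centripetal force: μ_s m g = m v²/r, so μ_s = v²/(g r) = (7.694)²/(9.81 × 22.1) = 59.20/216.8 = 0.2731.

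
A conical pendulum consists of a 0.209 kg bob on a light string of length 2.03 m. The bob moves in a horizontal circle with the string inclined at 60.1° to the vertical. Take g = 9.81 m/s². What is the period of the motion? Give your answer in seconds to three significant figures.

2.02 s

r = L sinθ = 1.760 m. From T sinθ = mω²r and T cosθ = mg: tanθ = ω²r/g, so ω² = g tanθ / r = g/(L cosθ).
ω = √(g/(L cosθ)) = √(9.81/(2.03 × 0.4985)) = √9.694 = 3.114 rad/s.
Period = 2π/ω = 2.018 s.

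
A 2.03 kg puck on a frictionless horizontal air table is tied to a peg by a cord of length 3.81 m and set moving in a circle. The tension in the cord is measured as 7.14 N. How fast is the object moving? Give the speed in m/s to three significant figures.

T = m v²/r ⇒ v = √(T r / m) = √(7.14 × 3.81 / 2.03) = √13.40 = 3.661 m/s.

3.66 m/s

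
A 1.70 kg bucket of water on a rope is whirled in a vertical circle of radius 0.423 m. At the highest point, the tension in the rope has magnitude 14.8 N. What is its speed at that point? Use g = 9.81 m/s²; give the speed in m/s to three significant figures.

2.80 m/s

At the top, T + mg = mv²/r, so v = √(r(T/m + g)) = √(0.423 × (14.8/1.70 + 9.81)) = √(0.423 × 18.52) = √7.832 = 2.799 m/s.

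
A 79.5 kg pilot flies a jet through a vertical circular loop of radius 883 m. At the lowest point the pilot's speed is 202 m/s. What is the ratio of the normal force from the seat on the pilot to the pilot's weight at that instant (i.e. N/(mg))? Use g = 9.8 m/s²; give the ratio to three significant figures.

5.72

At the bottom, N − mg = mv²/r, so N = m(v²/r + g) and N/(mg) = v²/(rg) + 1 = (202)²/(883 × 9.8) + 1 = 4.715 + 1 = 5.715.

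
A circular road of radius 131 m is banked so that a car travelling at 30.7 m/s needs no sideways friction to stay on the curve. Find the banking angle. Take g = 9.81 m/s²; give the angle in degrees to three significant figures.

With no friction, the horizontal component of the normal force provides the centripetal force: N sinθ = mv²/r, while N cosθ = mg vertically.
Dividing: tanθ = v²/(r g) = (30.7)²/(131 × 9.81) = 942.5/1285 = 0.7334.
θ = arctan(0.7334) = 36.26°.

36.3°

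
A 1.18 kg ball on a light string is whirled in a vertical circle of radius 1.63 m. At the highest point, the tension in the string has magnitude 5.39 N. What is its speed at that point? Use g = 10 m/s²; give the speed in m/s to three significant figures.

At the top, T + mg = mv²/r, so v = √(r(T/m + g)) = √(1.63 × (5.39/1.18 + 10.0)) = √(1.63 × 14.57) = √23.75 = 4.873 m/s.

4.87 m/s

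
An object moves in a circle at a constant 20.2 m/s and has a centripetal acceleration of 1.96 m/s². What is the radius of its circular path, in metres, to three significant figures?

a_c = v²/r ⇒ r = v²/a_c = (20.2)²/1.96 = 408.0/1.96 = 208.2 m.

208 m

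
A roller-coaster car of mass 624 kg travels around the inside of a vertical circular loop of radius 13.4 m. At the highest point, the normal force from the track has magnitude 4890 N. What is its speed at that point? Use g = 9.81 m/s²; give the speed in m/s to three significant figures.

At the top, N + mg = mv²/r, so v = √(r(N/m + g)) = √(13.4 × (4890/624 + 9.81)) = √(13.4 × 17.65) = √236.5 = 15.38 m/s.

15.4 m/s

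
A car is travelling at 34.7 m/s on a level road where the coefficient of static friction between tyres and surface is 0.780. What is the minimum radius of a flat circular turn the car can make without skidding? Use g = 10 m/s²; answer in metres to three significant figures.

At the limit, μ_s m g = m v²/r, so r_min = v²/(μ_s g) = (34.7)²/(0.780 × 10.0) = 1204/7.800 = 154.4 m.

154 m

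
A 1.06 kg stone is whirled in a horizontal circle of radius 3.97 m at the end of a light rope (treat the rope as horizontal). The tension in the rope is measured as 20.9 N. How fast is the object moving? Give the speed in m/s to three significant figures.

8.85 m/s

T = m v²/r ⇒ v = √(T r / m) = √(20.9 × 3.97 / 1.06) = √78.28 = 8.847 m/s.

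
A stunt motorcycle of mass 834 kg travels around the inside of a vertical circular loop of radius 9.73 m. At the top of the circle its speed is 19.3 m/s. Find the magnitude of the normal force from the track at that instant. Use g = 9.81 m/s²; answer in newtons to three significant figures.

23700 N

At the top, both N and the weight mg point inward (toward the centre), so N + mg = mv²/r.
N = m(v²/r − g) = 834 × ((19.3)²/9.73 − 9.81) = 834 × (38.28 − 9.81) = 834 × 28.47 = 23750 N.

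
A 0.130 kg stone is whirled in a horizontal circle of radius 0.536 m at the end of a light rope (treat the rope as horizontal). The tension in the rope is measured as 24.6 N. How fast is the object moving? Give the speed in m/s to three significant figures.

10.1 m/s

T = m v²/r ⇒ v = √(T r / m) = √(24.6 × 0.536 / 0.130) = √101.4 = 10.07 m/s.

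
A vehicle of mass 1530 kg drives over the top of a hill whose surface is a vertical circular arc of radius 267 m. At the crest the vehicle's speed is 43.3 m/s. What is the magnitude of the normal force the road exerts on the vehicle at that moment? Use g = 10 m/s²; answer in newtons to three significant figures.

4560 N

At the crest the centripetal acceleration points downward (toward the centre of the arc), so mg − N = mv²/r.
N = m(g − v²/r) = 1530 × (10.0 − (43.3)²/267) = 1530 × (10.0 − 7.022) = 1530 × 2.978 = 4556 N.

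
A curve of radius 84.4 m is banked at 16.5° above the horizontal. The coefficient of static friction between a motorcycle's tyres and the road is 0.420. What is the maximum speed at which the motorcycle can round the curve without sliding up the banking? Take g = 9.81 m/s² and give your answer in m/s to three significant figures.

26.0 m/s

At the maximum speed, friction acts down the slope at its limiting value f = μN. Radially (horizontal, toward centre): N sinθ + μN cosθ = mv²/r. Vertically: N cosθ − μN sinθ = mg.
Dividing: v² = r g (sinθ + μcosθ)/(cosθ − μsinθ).
sinθ + μcosθ = 0.2840 + 0.420×0.9588 = 0.6867; cosθ − μsinθ = 0.9588 − 0.420×0.2840 = 0.8395.
v² = 84.4 × 9.81 × 0.6867/0.8395 = 677.3 m²/s², so v = 26.02 m/s.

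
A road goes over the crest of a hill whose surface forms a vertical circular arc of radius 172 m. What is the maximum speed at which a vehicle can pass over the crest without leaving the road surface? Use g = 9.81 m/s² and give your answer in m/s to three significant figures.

41.1 m/s

At the crest the centre of the circle is below the vehicle, so the net downward (centripetal) force is mg − N = mv²/r.
The vehicle leaves the road when N → 0, giving v_max = √(g r) = √(9.81 × 172) = 41.08 m/s.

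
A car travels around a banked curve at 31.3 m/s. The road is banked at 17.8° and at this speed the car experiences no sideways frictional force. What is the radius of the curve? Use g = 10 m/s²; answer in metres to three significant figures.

Frictionless banking: tanθ = v²/(rg), so r = v²/(g tanθ).
r = (31.3)²/(10.0 × tan 17.8°) = 979.7/(10.0 × 0.3211) = 979.7/3.211 = 305.1 m.

305 m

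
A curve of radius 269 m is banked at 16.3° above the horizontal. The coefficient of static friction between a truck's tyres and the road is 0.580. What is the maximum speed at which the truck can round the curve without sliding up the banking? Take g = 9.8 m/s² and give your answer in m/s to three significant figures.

At the maximum speed, friction acts down the slope at its limiting value f = μN. Radially (horizontal, toward centre): N sinθ + μN cosθ = mv²/r. Vertically: N cosθ − μN sinθ = mg.
Dividing: v² = r g (sinθ + μcosθ)/(cosθ − μsinθ).
sinθ + μcosθ = 0.2807 + 0.580×0.9598 = 0.8374; cosθ − μsinθ = 0.9598 − 0.580×0.2807 = 0.7970.
v² = 269 × 9.8 × 0.8374/0.7970 = 2770 m²/s², so v = 52.63 m/s.

52.6 m/s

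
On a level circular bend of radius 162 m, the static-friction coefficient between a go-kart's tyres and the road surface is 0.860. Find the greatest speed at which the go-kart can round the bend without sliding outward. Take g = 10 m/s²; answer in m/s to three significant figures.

The only inward force on a level bend is static friction, so at the limit f_s = μ_s N = μ_s m g = m v²/r.
Mass cancels: v_max = √(μ_s g r) = √(0.860 × 10.0 × 162) = √1393 = 37.33 m/s.

37.3 m/s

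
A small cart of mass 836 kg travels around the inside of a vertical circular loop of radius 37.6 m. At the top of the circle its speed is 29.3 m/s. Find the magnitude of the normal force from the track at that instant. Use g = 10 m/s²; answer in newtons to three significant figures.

At the top, both N and the weight mg point inward (toward the centre), so N + mg = mv²/r.
N = m(v²/r − g) = 836 × ((29.3)²/37.6 − 10.0) = 836 × (22.83 − 10.0) = 836 × 12.83 = 10730 N.

10700 N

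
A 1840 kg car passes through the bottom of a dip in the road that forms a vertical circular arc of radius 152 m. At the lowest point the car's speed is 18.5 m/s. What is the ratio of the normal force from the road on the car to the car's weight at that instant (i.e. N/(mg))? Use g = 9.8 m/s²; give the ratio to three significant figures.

At the bottom, N − mg = mv²/r, so N = m(v²/r + g) and N/(mg) = v²/(rg) + 1 = (18.5)²/(152 × 9.8) + 1 = 0.2298 + 1 = 1.230.

1.23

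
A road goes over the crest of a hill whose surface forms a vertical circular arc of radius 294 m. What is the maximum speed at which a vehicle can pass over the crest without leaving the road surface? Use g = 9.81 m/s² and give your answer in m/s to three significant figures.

At the crest the centre of the circle is below the vehicle, so the net downward (centripetal) force is mg − N = mv²/r.
The vehicle leaves the road when N → 0, giving v_max = √(g r) = √(9.81 × 294) = 53.70 m/s.

53.7 m/s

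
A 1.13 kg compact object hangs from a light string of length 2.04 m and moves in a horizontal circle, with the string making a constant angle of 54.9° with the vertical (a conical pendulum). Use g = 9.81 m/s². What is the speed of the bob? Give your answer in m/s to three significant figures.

The radius of the circle is r = L sinθ = 2.04 × sin 54.9° = 1.669 m.
Horizontally T sinθ = mv²/r and vertically T cosθ = mg, so tanθ = v²/(rg).
v = √(r g tanθ) = √(1.669 × 9.81 × 1.423) = √23.30 = 4.827 m/s.

4.83 m/s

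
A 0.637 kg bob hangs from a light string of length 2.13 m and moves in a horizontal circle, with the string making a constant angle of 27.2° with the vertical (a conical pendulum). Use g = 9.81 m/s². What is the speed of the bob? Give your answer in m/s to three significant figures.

The radius of the circle is r = L sinθ = 2.13 × sin 27.2° = 0.9736 m.
Horizontally T sinθ = mv²/r and vertically T cosθ = mg, so tanθ = v²/(rg).
v = √(r g tanθ) = √(0.9736 × 9.81 × 0.5139) = √4.909 = 2.216 m/s.

2.22 m/s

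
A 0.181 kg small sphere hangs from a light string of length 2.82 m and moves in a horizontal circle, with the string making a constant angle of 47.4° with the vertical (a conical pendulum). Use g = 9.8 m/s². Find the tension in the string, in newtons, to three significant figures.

Vertically the bob has no acceleration, so T cosθ = mg.
T = mg/cosθ = 0.181 × 9.8 / cos 47.4° = 1.774/0.6769 = 2.621 N.

2.62 N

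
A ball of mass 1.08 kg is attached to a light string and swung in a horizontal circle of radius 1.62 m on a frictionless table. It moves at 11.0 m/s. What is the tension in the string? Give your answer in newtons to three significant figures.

The tension is the only horizontal force, so it supplies the full centripetal force: T = m v²/r = 1.08 × (11.00)²/1.62 = 1.08 × 121.0/1.62 = 80.67 N.

80.7 N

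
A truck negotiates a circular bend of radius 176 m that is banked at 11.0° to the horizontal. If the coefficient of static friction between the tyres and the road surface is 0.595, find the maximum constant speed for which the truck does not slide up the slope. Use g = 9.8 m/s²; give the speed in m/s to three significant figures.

39.2 m/s

At the maximum speed, friction acts down the slope at its limiting value f = μN. Radially (horizontal, toward centre): N sinθ + μN cosθ = mv²/r. Vertically: N cosθ − μN sinθ = mg.
Dividing: v² = r g (sinθ + μcosθ)/(cosθ − μsinθ).
sinθ + μcosθ = 0.1908 + 0.595×0.9816 = 0.7749; cosθ − μsinθ = 0.9816 − 0.595×0.1908 = 0.8681.
v² = 176 × 9.8 × 0.7749/0.8681 = 1540 m²/s², so v = 39.24 m/s.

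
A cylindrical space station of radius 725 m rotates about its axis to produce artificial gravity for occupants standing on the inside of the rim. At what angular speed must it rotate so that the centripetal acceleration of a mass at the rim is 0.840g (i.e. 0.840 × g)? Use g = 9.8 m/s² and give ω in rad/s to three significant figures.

0.107 rad/s

Centripetal acceleration a_c = ω²r. Setting ω²r = 0.840g:
ω = √(0.840g / r) = √(0.840 × 9.8 / 725) = √0.01135 = 0.1066 rad/s.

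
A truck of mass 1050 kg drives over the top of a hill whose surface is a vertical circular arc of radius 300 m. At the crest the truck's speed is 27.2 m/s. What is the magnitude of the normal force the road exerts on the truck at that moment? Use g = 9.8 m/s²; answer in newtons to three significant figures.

7700 N

At the crest the centripetal acceleration points downward (toward the centre of the arc), so mg − N = mv²/r.
N = m(g − v²/r) = 1050 × (9.8 − (27.2)²/300) = 1050 × (9.8 − 2.466) = 1050 × 7.334 = 7701 N.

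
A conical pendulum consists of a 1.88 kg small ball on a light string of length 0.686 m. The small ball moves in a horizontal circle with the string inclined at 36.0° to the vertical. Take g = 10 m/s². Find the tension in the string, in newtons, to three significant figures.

Vertically the bob has no acceleration, so T cosθ = mg.
T = mg/cosθ = 1.88 × 10.0 / cos 36.0° = 18.80/0.8090 = 23.24 N.

23.2 N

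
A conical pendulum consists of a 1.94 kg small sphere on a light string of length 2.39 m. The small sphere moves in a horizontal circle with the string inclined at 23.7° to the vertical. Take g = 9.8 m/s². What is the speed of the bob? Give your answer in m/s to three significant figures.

The radius of the circle is r = L sinθ = 2.39 × sin 23.7° = 0.9607 m.
Horizontally T sinθ = mv²/r and vertically T cosθ = mg, so tanθ = v²/(rg).
v = √(r g tanθ) = √(0.9607 × 9.8 × 0.4390) = √4.133 = 2.033 m/s.

2.03 m/s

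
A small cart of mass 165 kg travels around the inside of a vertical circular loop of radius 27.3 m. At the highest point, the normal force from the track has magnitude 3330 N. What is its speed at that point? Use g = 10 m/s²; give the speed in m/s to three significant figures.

At the top, N + mg = mv²/r, so v = √(r(N/m + g)) = √(27.3 × (3330/165 + 10.0)) = √(27.3 × 30.18) = √824.0 = 28.70 m/s.

28.7 m/s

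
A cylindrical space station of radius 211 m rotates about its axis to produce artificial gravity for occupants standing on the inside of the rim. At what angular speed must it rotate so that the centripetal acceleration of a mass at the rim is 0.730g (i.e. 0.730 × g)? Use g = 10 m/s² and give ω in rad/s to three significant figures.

0.186 rad/s

Centripetal acceleration a_c = ω²r. Setting ω²r = 0.730g:
ω = √(0.730g / r) = √(0.730 × 10.0 / 211) = √0.03460 = 0.1860 rad/s.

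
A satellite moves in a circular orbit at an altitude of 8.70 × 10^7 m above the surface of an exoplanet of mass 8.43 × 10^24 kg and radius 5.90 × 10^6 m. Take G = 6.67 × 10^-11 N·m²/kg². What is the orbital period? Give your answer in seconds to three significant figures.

237000 s

r = R + h = 5.90 × 10^6 + 8.70 × 10^7 = 9.290 × 10^7 m. Gravity provides the centripetal force: G M m / r² = m v² / r ⇒ v = √(GM/r) = 2460 m/s.
T = 2πr/v = 2π × 9.290 × 10^7 / 2460 = 237300 s.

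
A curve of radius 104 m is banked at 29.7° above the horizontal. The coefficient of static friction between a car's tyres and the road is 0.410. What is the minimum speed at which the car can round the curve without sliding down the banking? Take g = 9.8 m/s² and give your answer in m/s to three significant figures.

11.5 m/s

At the minimum speed, friction acts up the slope at its limiting value f = μN. Radially (horizontal, toward centre): N sinθ − μN cosθ = mv²/r. Vertically: N cosθ + μN sinθ = mg.
Dividing: v² = r g (sinθ − μcosθ)/(cosθ + μsinθ).
sinθ − μcosθ = 0.4955 − 0.410×0.8686 = 0.1393; cosθ + μsinθ = 0.8686 + 0.410×0.4955 = 1.072.
v² = 104 × 9.8 × 0.1393/1.072 = 132.5 m²/s², so v = 11.51 m/s.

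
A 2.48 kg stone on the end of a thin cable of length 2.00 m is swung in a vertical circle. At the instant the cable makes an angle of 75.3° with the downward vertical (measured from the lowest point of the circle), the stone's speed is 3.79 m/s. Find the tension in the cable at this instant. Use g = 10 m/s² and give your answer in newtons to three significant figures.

24.1 N

Take the radial direction toward the centre of the circle as positive. The component of the weight along the string toward the centre is −mg cos φ (φ measured from the bottom), so Newton's second law along the string gives T − mg cos φ = m v²/r.
cos 75.3° = 0.2538, so T = m(v²/r + g cos φ) = 2.48 × ((3.79)²/2.00 + 10.0 × 0.2538) = 2.48 × (7.182 + (2.538)) = 2.48 × 9.720 = 24.10 N.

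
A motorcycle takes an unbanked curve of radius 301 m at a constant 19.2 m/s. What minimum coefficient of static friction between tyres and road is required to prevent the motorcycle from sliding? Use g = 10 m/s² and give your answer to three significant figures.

0.122

Friction provides the centripetal force: μ_s m g = m v²/r, so μ_s = v²/(g r) = (19.20)²/(10.0 × 301) = 368.6/3010 = 0.1225.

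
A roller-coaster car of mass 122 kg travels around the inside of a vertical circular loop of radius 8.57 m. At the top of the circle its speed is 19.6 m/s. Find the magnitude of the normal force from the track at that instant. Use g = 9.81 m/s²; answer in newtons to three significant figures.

4270 N

At the top, both N and the weight mg point inward (toward the centre), so N + mg = mv²/r.
N = m(v²/r − g) = 122 × ((19.6)²/8.57 − 9.81) = 122 × (44.83 − 9.81) = 122 × 35.02 = 4272 N.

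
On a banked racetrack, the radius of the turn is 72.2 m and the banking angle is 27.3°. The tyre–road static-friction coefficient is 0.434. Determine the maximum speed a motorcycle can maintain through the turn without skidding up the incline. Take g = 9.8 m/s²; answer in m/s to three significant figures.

At the maximum speed, friction acts down the slope at its limiting value f = μN. Radially (horizontal, toward centre): N sinθ + μN cosθ = mv²/r. Vertically: N cosθ − μN sinθ = mg.
Dividing: v² = r g (sinθ + μcosθ)/(cosθ − μsinθ).
sinθ + μcosθ = 0.4586 + 0.434×0.8886 = 0.8443; cosθ − μsinθ = 0.8886 − 0.434×0.4586 = 0.6896.
v² = 72.2 × 9.8 × 0.8443/0.6896 = 866.3 m²/s², so v = 29.43 m/s.

29.4 m/s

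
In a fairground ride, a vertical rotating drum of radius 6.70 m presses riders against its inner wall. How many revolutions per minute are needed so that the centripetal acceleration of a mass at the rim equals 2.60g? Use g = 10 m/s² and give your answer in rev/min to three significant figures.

Require ω²r = 2.60g, so ω = √(2.60 × 10.0/6.70) = 1.970 rad/s.
In rev/min: ω × 60/(2π) = 1.970 × 60/(2π) = 18.81 rev/min.

18.8 rev/min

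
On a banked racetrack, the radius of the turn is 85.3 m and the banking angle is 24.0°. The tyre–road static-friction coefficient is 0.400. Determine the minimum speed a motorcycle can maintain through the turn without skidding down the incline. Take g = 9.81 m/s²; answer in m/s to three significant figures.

5.67 m/s

At the minimum speed, friction acts up the slope at its limiting value f = μN. Radially (horizontal, toward centre): N sinθ − μN cosθ = mv²/r. Vertically: N cosθ + μN sinθ = mg.
Dividing: v² = r g (sinθ − μcosθ)/(cosθ + μsinθ).
sinθ − μcosθ = 0.4067 − 0.400×0.9135 = 0.04132; cosθ + μsinθ = 0.9135 + 0.400×0.4067 = 1.076.
v² = 85.3 × 9.81 × 0.04132/1.076 = 32.13 m²/s², so v = 5.668 m/s.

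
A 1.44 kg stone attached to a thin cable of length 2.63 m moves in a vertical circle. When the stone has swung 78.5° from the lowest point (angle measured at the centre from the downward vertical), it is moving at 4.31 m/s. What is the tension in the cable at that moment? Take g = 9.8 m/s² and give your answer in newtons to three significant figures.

Take the radial direction toward the centre of the circle as positive. The component of the weight along the string toward the centre is −mg cos φ (φ measured from the bottom), so Newton's second law along the string gives T − mg cos φ = m v²/r.
cos 78.5° = 0.1994, so T = m(v²/r + g cos φ) = 1.44 × ((4.31)²/2.63 + 9.8 × 0.1994) = 1.44 × (7.063 + (1.954)) = 1.44 × 9.017 = 12.98 N.

13.0 N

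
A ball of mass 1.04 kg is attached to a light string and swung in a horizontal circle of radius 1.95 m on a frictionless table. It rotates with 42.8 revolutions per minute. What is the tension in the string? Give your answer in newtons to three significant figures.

ω = 42.8 rev/min × 2π/60 = 4.482 rad/s, so v = ωr = 4.482 × 1.95 = 8.740 m/s.
The tension is the only horizontal force, so it supplies the full centripetal force: T = m v²/r = 1.04 × (8.740)²/1.95 = 1.04 × 76.39/1.95 = 40.74 N.

40.7 N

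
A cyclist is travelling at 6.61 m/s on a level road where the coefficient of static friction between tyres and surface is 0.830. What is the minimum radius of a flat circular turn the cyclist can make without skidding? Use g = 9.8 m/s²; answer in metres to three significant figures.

At the limit, μ_s m g = m v²/r, so r_min = v²/(μ_s g) = (6.61)²/(0.830 × 9.8) = 43.69/8.134 = 5.372 m.

5.37 m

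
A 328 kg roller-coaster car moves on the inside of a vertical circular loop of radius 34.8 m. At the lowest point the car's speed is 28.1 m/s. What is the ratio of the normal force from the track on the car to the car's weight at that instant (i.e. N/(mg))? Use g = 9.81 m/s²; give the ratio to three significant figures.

At the bottom, N − mg = mv²/r, so N = m(v²/r + g) and N/(mg) = v²/(rg) + 1 = (28.1)²/(34.8 × 9.81) + 1 = 2.313 + 1 = 3.313.

3.31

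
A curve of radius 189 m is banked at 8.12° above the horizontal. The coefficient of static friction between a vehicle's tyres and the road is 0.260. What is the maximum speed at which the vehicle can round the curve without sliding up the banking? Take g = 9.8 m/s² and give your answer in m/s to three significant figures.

At the maximum speed, friction acts down the slope at its limiting value f = μN. Radially (horizontal, toward centre): N sinθ + μN cosθ = mv²/r. Vertically: N cosθ − μN sinθ = mg.
Dividing: v² = r g (sinθ + μcosθ)/(cosθ − μsinθ).
sinθ + μcosθ = 0.1412 + 0.260×0.9900 = 0.3986; cosθ − μsinθ = 0.9900 − 0.260×0.1412 = 0.9533.
v² = 189 × 9.8 × 0.3986/0.9533 = 774.6 m²/s², so v = 27.83 m/s.

27.8 m/s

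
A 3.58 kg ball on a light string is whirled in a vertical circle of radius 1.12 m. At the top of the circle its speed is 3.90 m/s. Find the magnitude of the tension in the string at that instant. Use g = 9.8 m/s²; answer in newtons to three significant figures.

At the top, both T and the weight mg point inward (toward the centre), so T + mg = mv²/r.
T = m(v²/r − g) = 3.58 × ((3.90)²/1.12 − 9.8) = 3.58 × (13.58 − 9.8) = 3.58 × 3.780 = 13.53 N.

13.5 N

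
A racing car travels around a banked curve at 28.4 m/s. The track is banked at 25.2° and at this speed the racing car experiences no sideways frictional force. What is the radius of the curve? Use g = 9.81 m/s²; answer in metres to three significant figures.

175 m

Frictionless banking: tanθ = v²/(rg), so r = v²/(g tanθ).
r = (28.4)²/(9.81 × tan 25.2°) = 806.6/(9.81 × 0.4706) = 806.6/4.616 = 174.7 m.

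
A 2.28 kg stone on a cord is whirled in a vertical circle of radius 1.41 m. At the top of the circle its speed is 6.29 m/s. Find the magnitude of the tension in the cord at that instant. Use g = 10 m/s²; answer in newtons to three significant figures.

41.2 N

At the top, both T and the weight mg point inward (toward the centre), so T + mg = mv²/r.
T = m(v²/r − g) = 2.28 × ((6.29)²/1.41 − 10.0) = 2.28 × (28.06 − 10.0) = 2.28 × 18.06 = 41.18 N.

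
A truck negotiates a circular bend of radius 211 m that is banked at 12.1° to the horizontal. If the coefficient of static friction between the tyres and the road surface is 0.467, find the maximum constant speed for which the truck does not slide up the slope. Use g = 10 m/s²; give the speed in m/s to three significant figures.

40.0 m/s

At the maximum speed, friction acts down the slope at its limiting value f = μN. Radially (horizontal, toward centre): N sinθ + μN cosθ = mv²/r. Vertically: N cosθ − μN sinθ = mg.
Dividing: v² = r g (sinθ + μcosθ)/(cosθ − μsinθ).
sinθ + μcosθ = 0.2096 + 0.467×0.9778 = 0.6662; cosθ − μsinθ = 0.9778 − 0.467×0.2096 = 0.8799.
v² = 211 × 10.0 × 0.6662/0.8799 = 1598 m²/s², so v = 39.97 m/s.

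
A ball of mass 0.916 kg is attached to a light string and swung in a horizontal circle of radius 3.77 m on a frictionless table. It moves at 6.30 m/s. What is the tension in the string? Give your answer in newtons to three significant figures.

9.64 N

The tension is the only horizontal force, so it supplies the full centripetal force: T = m v²/r = 0.916 × (6.300)²/3.77 = 0.916 × 39.69/3.77 = 9.644 N.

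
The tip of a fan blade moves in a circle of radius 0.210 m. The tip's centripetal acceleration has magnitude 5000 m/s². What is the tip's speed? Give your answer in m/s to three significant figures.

32.4 m/s

a_c = v²/r ⇒ v = √(a_c · r) = √(5000 × 0.210) = √1050 = 32.40 m/s.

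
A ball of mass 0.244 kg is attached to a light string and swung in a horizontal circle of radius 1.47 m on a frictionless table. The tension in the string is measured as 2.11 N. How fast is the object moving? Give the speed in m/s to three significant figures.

T = m v²/r ⇒ v = √(T r / m) = √(2.11 × 1.47 / 0.244) = √12.71 = 3.565 m/s.

3.57 m/s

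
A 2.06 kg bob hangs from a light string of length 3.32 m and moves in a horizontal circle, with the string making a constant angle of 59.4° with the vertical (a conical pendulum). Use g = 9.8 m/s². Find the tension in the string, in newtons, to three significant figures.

Vertically the bob has no acceleration, so T cosθ = mg.
T = mg/cosθ = 2.06 × 9.8 / cos 59.4° = 20.19/0.5090 = 39.66 N.

39.7 N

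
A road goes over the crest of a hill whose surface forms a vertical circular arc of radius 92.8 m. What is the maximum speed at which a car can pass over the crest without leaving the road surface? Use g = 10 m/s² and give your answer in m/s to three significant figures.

30.5 m/s

At the crest the centre of the circle is below the car, so the net downward (centripetal) force is mg − N = mv²/r.
The car leaves the road when N → 0, giving v_max = √(g r) = √(10.0 × 92.8) = 30.46 m/s.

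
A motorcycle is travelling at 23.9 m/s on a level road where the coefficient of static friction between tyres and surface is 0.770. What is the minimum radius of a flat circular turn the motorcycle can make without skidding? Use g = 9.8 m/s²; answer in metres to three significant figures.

At the limit, μ_s m g = m v²/r, so r_min = v²/(μ_s g) = (23.9)²/(0.770 × 9.8) = 571.2/7.546 = 75.70 m.

75.7 m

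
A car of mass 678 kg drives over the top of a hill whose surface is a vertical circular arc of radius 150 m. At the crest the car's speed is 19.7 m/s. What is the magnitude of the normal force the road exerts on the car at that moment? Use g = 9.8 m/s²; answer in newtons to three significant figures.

4890 N

At the crest the centripetal acceleration points downward (toward the centre of the arc), so mg − N = mv²/r.
N = m(g − v²/r) = 678 × (9.8 − (19.7)²/150) = 678 × (9.8 − 2.587) = 678 × 7.213 = 4890 N.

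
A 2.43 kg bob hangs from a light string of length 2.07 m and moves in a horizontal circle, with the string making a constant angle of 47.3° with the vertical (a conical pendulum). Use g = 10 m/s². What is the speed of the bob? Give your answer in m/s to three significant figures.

The radius of the circle is r = L sinθ = 2.07 × sin 47.3° = 1.521 m.
Horizontally T sinθ = mv²/r and vertically T cosθ = mg, so tanθ = v²/(rg).
v = √(r g tanθ) = √(1.521 × 10.0 × 1.084) = √16.49 = 4.060 m/s.

4.06 m/s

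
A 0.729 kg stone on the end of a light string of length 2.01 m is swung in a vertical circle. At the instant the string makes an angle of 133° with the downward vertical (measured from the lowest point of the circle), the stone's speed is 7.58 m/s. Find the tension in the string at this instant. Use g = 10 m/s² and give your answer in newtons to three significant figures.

15.9 N

Take the radial direction toward the centre of the circle as positive. The component of the weight along the string toward the centre is −mg cos φ (φ measured from the bottom), so Newton's second law along the string gives T − mg cos φ = m v²/r.
cos 133° = -0.6820, so T = m(v²/r + g cos φ) = 0.729 × ((7.58)²/2.01 + 10.0 × -0.6820) = 0.729 × (28.59 + (-6.820)) = 0.729 × 21.77 = 15.87 N.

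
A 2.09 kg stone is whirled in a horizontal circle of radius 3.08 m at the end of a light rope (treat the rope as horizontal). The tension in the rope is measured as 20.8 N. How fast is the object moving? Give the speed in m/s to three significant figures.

5.54 m/s

T = m v²/r ⇒ v = √(T r / m) = √(20.8 × 3.08 / 2.09) = √30.65 = 5.536 m/s.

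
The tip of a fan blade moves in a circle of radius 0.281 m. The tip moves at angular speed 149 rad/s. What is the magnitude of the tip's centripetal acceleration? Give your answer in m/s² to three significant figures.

6240 m/s²

v = ωr = 149 × 0.281 = 41.87 m/s.
a_c = v²/r = (41.87)²/0.281 = 1753/0.281 = 6238 m/s².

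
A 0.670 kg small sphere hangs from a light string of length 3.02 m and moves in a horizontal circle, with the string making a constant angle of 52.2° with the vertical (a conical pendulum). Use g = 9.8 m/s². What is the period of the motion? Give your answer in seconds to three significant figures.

2.73 s

r = L sinθ = 2.386 m. From T sinθ = mω²r and T cosθ = mg: tanθ = ω²r/g, so ω² = g tanθ / r = g/(L cosθ).
ω = √(g/(L cosθ)) = √(9.8/(3.02 × 0.6129)) = √5.294 = 2.301 rad/s.
Period = 2π/ω = 2.731 s.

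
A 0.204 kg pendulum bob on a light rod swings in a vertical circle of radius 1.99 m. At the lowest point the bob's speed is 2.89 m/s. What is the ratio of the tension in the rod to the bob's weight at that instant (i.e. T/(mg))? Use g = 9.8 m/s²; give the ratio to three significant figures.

At the bottom, T − mg = mv²/r, so T = m(v²/r + g) and T/(mg) = v²/(rg) + 1 = (2.89)²/(1.99 × 9.8) + 1 = 0.4283 + 1 = 1.428.

1.43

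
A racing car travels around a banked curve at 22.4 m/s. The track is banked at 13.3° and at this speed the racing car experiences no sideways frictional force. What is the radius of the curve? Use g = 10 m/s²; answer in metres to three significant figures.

Frictionless banking: tanθ = v²/(rg), so r = v²/(g tanθ).
r = (22.4)²/(10.0 × tan 13.3°) = 501.8/(10.0 × 0.2364) = 501.8/2.364 = 212.3 m.

212 m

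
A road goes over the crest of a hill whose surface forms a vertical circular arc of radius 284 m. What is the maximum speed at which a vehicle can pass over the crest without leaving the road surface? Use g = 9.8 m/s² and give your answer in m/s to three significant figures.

At the crest the centre of the circle is below the vehicle, so the net downward (centripetal) force is mg − N = mv²/r.
The vehicle leaves the road when N → 0, giving v_max = √(g r) = √(9.8 × 284) = 52.76 m/s.

52.8 m/s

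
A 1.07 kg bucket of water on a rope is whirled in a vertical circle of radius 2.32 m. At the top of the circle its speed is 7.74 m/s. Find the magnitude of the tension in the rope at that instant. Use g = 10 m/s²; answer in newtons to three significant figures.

At the top, both T and the weight mg point inward (toward the centre), so T + mg = mv²/r.
T = m(v²/r − g) = 1.07 × ((7.74)²/2.32 − 10.0) = 1.07 × (25.82 − 10.0) = 1.07 × 15.82 = 16.93 N.

16.9 N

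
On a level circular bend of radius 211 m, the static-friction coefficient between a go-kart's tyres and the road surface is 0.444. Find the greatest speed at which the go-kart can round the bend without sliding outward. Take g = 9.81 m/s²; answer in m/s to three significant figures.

30.3 m/s

On a flat curve, static friction is the only horizontal force, so it must supply the full centripetal force: μ_s m g = m v²/r.
Mass cancels: v_max = √(μ_s g r) = √(0.444 × 9.81 × 211) = √919.0 = 30.32 m/s.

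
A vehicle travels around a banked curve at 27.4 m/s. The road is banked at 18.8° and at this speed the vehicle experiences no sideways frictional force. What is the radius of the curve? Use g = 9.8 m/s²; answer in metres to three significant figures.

225 m

Frictionless banking: tanθ = v²/(rg), so r = v²/(g tanθ).
r = (27.4)²/(9.8 × tan 18.8°) = 750.8/(9.8 × 0.3404) = 750.8/3.336 = 225.0 m.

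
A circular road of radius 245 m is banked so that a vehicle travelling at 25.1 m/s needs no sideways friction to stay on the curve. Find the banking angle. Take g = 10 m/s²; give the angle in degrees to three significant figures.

For a frictionless banked turn: horizontally N sinθ = mv²/r and vertically N cosθ = mg.
Dividing: tanθ = v²/(r g) = (25.1)²/(245 × 10.0) = 630.0/2450 = 0.2571.
θ = arctan(0.2571) = 14.42°.

14.4°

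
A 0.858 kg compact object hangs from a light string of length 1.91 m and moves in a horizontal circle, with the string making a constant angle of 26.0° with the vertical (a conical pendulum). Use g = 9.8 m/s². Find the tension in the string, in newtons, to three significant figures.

Vertically the bob has no acceleration, so T cosθ = mg.
T = mg/cosθ = 0.858 × 9.8 / cos 26.0° = 8.408/0.8988 = 9.355 N.

9.36 N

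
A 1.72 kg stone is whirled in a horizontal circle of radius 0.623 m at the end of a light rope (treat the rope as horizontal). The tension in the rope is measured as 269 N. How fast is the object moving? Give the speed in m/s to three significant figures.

T = m v²/r ⇒ v = √(T r / m) = √(269 × 0.623 / 1.72) = √97.43 = 9.871 m/s.

9.87 m/s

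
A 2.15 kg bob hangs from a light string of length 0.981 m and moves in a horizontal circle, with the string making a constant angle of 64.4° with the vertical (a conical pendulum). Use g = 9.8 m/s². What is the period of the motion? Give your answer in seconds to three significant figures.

1.31 s

r = L sinθ = 0.8847 m. From T sinθ = mω²r and T cosθ = mg: tanθ = ω²r/g, so ω² = g tanθ / r = g/(L cosθ).
ω = √(g/(L cosθ)) = √(9.8/(0.981 × 0.4321)) = √23.12 = 4.808 rad/s.
Period = 2π/ω = 1.307 s.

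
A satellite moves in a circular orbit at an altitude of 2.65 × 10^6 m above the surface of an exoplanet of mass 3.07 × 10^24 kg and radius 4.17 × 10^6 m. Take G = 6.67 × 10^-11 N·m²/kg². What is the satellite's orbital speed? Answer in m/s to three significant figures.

5480 m/s

Orbital radius r = R + h = 4.17 × 10^6 + 2.65 × 10^6 = 6.820 × 10^6 m.
Gravity supplies the centripetal force: G M m / r² = m v² / r, so v = √(GM/r).
v = √(6.67 × 10^-11 × 3.07 × 10^24 / 6.820 × 10^6) = √(3.002 × 10^7) = 5479 m/s.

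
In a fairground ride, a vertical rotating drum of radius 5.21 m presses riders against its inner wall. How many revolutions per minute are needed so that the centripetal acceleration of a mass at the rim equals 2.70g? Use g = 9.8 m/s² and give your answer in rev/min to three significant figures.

Require ω²r = 2.70g, so ω = √(2.70 × 9.8/5.21) = 2.254 rad/s.
In rev/min: ω × 60/(2π) = 2.254 × 60/(2π) = 21.52 rev/min.

21.5 rev/min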